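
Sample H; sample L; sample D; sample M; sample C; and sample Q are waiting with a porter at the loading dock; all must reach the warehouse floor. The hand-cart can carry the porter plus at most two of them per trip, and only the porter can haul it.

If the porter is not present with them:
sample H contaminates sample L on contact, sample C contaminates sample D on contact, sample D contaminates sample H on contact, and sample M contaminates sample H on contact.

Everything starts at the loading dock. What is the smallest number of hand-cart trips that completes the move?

Counting alone: the porter can take at most 2 across per trip to the warehouse floor, so moving all 6 needs at least 3 loaded trips out, with a return between consecutive ones — at least 5 crossings.
The safety rule pushes this higher. Following every safe sequence of crossings, the most of the 6 that can be at the warehouse floor as the hand-cart arrives there on crossing 5 is 5 — never all 6.
So no plan with fewer than 7 crossings exists, and this one achieves 7:
1. Porter goes to the warehouse floor with sample D and sample H.  [the loading dock: sample C, sample L, sample M, sample Q | the warehouse floor: sample D, sample H]
2. Porter goes back to the loading dock with sample H.  [the loading dock: sample C, sample H, sample L, sample M, sample Q | the warehouse floor: sample D]
3. Porter goes to the warehouse floor with sample H and sample L.  [the loading dock: sample C, sample M, sample Q | the warehouse floor: sample D, sample H, sample L]
4. Porter goes back to the loading dock with sample H.  [the loading dock: sample C, sample H, sample M, sample Q | the warehouse floor: sample D, sample L]
5. Porter goes to the warehouse floor with sample M and sample Q.  [the loading dock: sample C, sample H | the warehouse floor: sample D, sample L, sample M, sample Q]
6. Porter goes back to the loading dock alone.  [the loading dock: sample C, sample H | the warehouse floor: sample D, sample L, sample M, sample Q]
7. Porter goes to the warehouse floor with sample C and sample H.  [the loading dock: — | the warehouse floor: sample C, sample D, sample H, sample L, sample M, sample Q]

7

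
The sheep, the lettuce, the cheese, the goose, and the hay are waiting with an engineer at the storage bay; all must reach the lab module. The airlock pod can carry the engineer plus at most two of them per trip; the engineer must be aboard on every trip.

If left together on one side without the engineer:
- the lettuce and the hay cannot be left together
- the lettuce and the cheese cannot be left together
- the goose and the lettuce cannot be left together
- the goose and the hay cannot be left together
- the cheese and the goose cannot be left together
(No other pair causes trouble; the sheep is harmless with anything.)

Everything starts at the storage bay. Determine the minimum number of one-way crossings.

Counting alone: the engineer can take at most 2 across per trip to the lab module, so moving all 5 needs at least 3 loaded trips out, with a return between consecutive ones — at least 5 crossings.
The safety rule pushes this higher. Following every safe sequence of crossings, the most of the 5 that can be at the lab module as the airlock pod arrives there on crossing 5 is 4 — never all 5.
So no plan with fewer than 7 crossings exists, and this one achieves 7:
1. Engineer goes to the lab module with the goose and the lettuce.  [the storage bay: the cheese, the hay, the sheep | the lab module: the goose, the lettuce]
2. Engineer goes back to the storage bay with the lettuce.  [the storage bay: the cheese, the hay, the lettuce, the sheep | the lab module: the goose]
3. Engineer goes to the lab module with the lettuce and the sheep.  [the storage bay: the cheese, the hay | the lab module: the goose, the lettuce, the sheep]
4. Engineer goes back to the storage bay with the lettuce.  [the storage bay: the cheese, the hay, the lettuce | the lab module: the goose, the sheep]
5. Engineer goes to the lab module with the cheese and the hay.  [the storage bay: the lettuce | the lab module: the cheese, the goose, the hay, the sheep]
6. Engineer goes back to the storage bay with the goose.  [the storage bay: the goose, the lettuce | the lab module: the cheese, the hay, the sheep]
7. Engineer goes to the lab module with the goose and the lettuce.  [the storage bay: — | the lab module: the cheese, the goose, the hay, the lettuce, the sheep]

7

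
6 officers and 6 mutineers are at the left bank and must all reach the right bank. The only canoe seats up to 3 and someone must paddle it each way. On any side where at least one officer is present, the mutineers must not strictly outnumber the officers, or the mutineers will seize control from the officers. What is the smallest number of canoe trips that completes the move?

Following every safe sequence of crossings from the start, the most of the 12 that can be at the right bank as the canoe arrives there on crossings 1, 3, 5 is 3, 5, 6 respectively; the best ever achieved is 6 of 12.
From crossing 7 on, no configuration arises that was not already reachable earlier: only 17 distinct safe configurations (who is on which side, and where the canoe is) can ever be reached, none of them has everyone across, and every continuation just revisits them. They are: 0 officers + 0 mutineers across (canoe back at the start); 0 officers + 1 mutineer across (canoe there); 0 officers + 1 mutineer across (canoe back at the start); 0 officers + 2 mutineers across (canoe there); 0 officers + 2 mutineers across (canoe back at the start); 0 officers + 3 mutineers across (canoe there); 0 officers + 3 mutineers across (canoe back at the start); 0 officers + 4 mutineers across (canoe there); 0 officers + 4 mutineers across (canoe back at the start); 0 officers + 5 mutineers across (canoe there); 0 officers + 5 mutineers across (canoe back at the start); 0 officers + 6 mutineers across (canoe there); 1 officer + 1 mutineer across (canoe there); 1 officer + 1 mutineer across (canoe back at the start); 2 officers + 2 mutineers across (canoe there); 2 officers + 2 mutineers across (canoe back at the start); 3 officers + 3 mutineers across (canoe there). So no valid plan exists.

impossible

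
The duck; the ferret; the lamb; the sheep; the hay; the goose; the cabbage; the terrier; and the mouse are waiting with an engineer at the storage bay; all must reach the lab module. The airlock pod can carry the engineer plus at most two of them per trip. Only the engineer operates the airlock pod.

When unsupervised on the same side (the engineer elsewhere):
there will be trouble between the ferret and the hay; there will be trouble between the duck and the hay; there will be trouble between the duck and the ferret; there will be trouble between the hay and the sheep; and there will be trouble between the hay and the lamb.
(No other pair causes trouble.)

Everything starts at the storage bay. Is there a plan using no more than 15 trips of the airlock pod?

Yes — this plan uses 15 crossings (≤ 15):
1. Engineer goes to the lab module with the duck and the hay.  [the storage bay: the cabbage, the ferret, the goose, the lamb, the mouse, the sheep, the terrier | the lab module: the duck, the hay]
2. Engineer goes back to the storage bay with the duck.  [the storage bay: the cabbage, the duck, the ferret, the goose, the lamb, the mouse, the sheep, the terrier | the lab module: the hay]
3. Engineer goes to the lab module with the duck and the lamb.  [the storage bay: the cabbage, the ferret, the goose, the mouse, the sheep, the terrier | the lab module: the duck, the hay, the lamb]
4. Engineer goes back to the storage bay with the hay.  [the storage bay: the cabbage, the ferret, the goose, the hay, the mouse, the sheep, the terrier | the lab module: the duck, the lamb]
5. Engineer goes to the lab module with the ferret and the sheep.  [the storage bay: the cabbage, the goose, the hay, the mouse, the terrier | the lab module: the duck, the ferret, the lamb, the sheep]
6. Engineer goes back to the storage bay with the duck.  [the storage bay: the cabbage, the duck, the goose, the hay, the mouse, the terrier | the lab module: the ferret, the lamb, the sheep]
7. Engineer goes to the lab module with the duck and the goose.  [the storage bay: the cabbage, the hay, the mouse, the terrier | the lab module: the duck, the ferret, the goose, the lamb, the sheep]
8. Engineer goes back to the storage bay with the duck.  [the storage bay: the cabbage, the duck, the hay, the mouse, the terrier | the lab module: the ferret, the goose, the lamb, the sheep]
9. Engineer goes to the lab module with the cabbage and the duck.  [the storage bay: the hay, the mouse, the terrier | the lab module: the cabbage, the duck, the ferret, the goose, the lamb, the sheep]
10. Engineer goes back to the storage bay with the duck.  [the storage bay: the duck, the hay, the mouse, the terrier | the lab module: the cabbage, the ferret, the goose, the lamb, the sheep]
11. Engineer goes to the lab module with the duck and the terrier.  [the storage bay: the hay, the mouse | the lab module: the cabbage, the duck, the ferret, the goose, the lamb, the sheep, the terrier]
12. Engineer goes back to the storage bay with the duck.  [the storage bay: the duck, the hay, the mouse | the lab module: the cabbage, the ferret, the goose, the lamb, the sheep, the terrier]
13. Engineer goes to the lab module with the duck and the mouse.  [the storage bay: the hay | the lab module: the cabbage, the duck, the ferret, the goose, the lamb, the mouse, the sheep, the terrier]
14. Engineer goes back to the storage bay with the duck.  [the storage bay: the duck, the hay | the lab module: the cabbage, the ferret, the goose, the lamb, the mouse, the sheep, the terrier]
15. Engineer goes to the lab module with the duck and the hay.  [the storage bay: — | the lab module: the cabbage, the duck, the ferret, the goose, the hay, the lamb, the mouse, the sheep, the terrier]

Yes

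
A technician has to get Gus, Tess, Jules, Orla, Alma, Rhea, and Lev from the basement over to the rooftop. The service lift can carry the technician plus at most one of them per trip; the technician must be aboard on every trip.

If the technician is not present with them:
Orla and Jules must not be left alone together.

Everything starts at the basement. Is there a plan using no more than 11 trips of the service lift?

Counting alone: the technician can take at most 1 across per trip to the rooftop, so moving all 7 needs at least 7 loaded trips out, with a return between consecutive ones — at least 13 crossings.
Since 11 < 13, 11 crossings cannot be enough. (The shortest complete plan in fact takes 13:)
1. Technician goes to the rooftop with Jules.  [the basement: Alma, Gus, Lev, Orla, Rhea, Tess | the rooftop: Jules]
2. Technician goes back to the basement alone.  [the basement: Alma, Gus, Lev, Orla, Rhea, Tess | the rooftop: Jules]
3. Technician goes to the rooftop with Gus.  [the basement: Alma, Lev, Orla, Rhea, Tess | the rooftop: Gus, Jules]
4. Technician goes back to the basement alone.  [the basement: Alma, Lev, Orla, Rhea, Tess | the rooftop: Gus, Jules]
5. Technician goes to the rooftop with Tess.  [the basement: Alma, Lev, Orla, Rhea | the rooftop: Gus, Jules, Tess]
6. Technician goes back to the basement alone.  [the basement: Alma, Lev, Orla, Rhea | the rooftop: Gus, Jules, Tess]
7. Technician goes to the rooftop with Alma.  [the basement: Lev, Orla, Rhea | the rooftop: Alma, Gus, Jules, Tess]
8. Technician goes back to the basement alone.  [the basement: Lev, Orla, Rhea | the rooftop: Alma, Gus, Jules, Tess]
9. Technician goes to the rooftop with Rhea.  [the basement: Lev, Orla | the rooftop: Alma, Gus, Jules, Rhea, Tess]
10. Technician goes back to the basement alone.  [the basement: Lev, Orla | the rooftop: Alma, Gus, Jules, Rhea, Tess]
11. Technician goes to the rooftop with Lev.  [the basement: Orla | the rooftop: Alma, Gus, Jules, Lev, Rhea, Tess]
12. Technician goes back to the basement alone.  [the basement: Orla | the rooftop: Alma, Gus, Jules, Lev, Rhea, Tess]
13. Technician goes to the rooftop with Orla.  [the basement: — | the rooftop: Alma, Gus, Jules, Lev, Orla, Rhea, Tess]

No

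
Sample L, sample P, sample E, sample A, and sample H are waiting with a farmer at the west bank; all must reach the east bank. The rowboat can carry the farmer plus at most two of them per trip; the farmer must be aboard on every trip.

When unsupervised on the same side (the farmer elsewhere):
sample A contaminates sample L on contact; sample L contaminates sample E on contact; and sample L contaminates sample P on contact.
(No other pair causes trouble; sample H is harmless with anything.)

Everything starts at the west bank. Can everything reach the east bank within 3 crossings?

No

Counting alone: the farmer can take at most 2 across per trip to the east bank, so moving all 5 needs at least 3 loaded trips out, with a return between consecutive ones — at least 5 crossings.
Since 3 < 5, 3 crossings cannot be enough. (The shortest complete plan in fact takes 5:)
1. Farmer goes to the east bank with sample L and sample P.  [the west bank: sample A, sample E, sample H | the east bank: sample L, sample P]
2. Farmer goes back to the west bank with sample L.  [the west bank: sample A, sample E, sample H, sample L | the east bank: sample P]
3. Farmer goes to the east bank with sample A and sample E.  [the west bank: sample H, sample L | the east bank: sample A, sample E, sample P]
4. Farmer goes back to the west bank alone.  [the west bank: sample H, sample L | the east bank: sample A, sample E, sample P]
5. Farmer goes to the east bank with sample H and sample L.  [the west bank: — | the east bank: sample A, sample E, sample H, sample L, sample P]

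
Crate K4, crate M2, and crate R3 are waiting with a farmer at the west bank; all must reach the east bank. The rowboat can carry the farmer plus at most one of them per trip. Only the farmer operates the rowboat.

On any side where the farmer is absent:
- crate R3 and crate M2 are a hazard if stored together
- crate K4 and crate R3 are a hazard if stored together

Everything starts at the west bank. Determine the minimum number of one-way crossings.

Counting alone: the farmer can take at most 1 across per trip to the east bank, so moving all 3 needs at least 3 loaded trips out, with a return between consecutive ones — at least 5 crossings.
The safety rule pushes this higher. Following every safe sequence of crossings, the most of the 3 that can be at the east bank as the rowboat arrives there on crossing 5 is 2 — never all 3.
So no plan with fewer than 7 crossings exists, and this one achieves 7:
1. Farmer goes to the east bank with crate R3.  [the west bank: crate K4, crate M2 | the east bank: crate R3]
2. Farmer goes back to the west bank alone.  [the west bank: crate K4, crate M2 | the east bank: crate R3]
3. Farmer goes to the east bank with crate K4.  [the west bank: crate M2 | the east bank: crate K4, crate R3]
4. Farmer goes back to the west bank with crate R3.  [the west bank: crate M2, crate R3 | the east bank: crate K4]
5. Farmer goes to the east bank with crate M2.  [the west bank: crate R3 | the east bank: crate K4, crate M2]
6. Farmer goes back to the west bank alone.  [the west bank: crate R3 | the east bank: crate K4, crate M2]
7. Farmer goes to the east bank with crate R3.  [the west bank: — | the east bank: crate K4, crate M2, crate R3]

7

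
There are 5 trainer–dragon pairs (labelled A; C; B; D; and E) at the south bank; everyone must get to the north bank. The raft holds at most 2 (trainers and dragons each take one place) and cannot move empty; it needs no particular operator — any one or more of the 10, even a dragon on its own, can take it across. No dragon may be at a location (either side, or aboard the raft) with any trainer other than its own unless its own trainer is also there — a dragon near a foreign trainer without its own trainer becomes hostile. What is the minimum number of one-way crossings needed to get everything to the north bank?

Following every safe sequence of crossings from the start, the most of the 10 that can be at the north bank as the raft arrives there on crossings 1, 3, 5, 7 is 2, 3, 4, 5 respectively; the best ever achieved is 5 of 10.
From crossing 9 on, no configuration arises that was not already reachable earlier: only 82 distinct safe configurations (who is on which side, and where the raft is) can ever be reached, none of them has everyone across, and every continuation just revisits them. So no valid plan exists.

impossible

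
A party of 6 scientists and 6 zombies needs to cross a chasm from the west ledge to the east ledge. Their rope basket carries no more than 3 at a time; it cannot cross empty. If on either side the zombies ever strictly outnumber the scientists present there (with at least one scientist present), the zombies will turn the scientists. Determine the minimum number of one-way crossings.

impossible

Following every safe sequence of crossings from the start, the most of the 12 that can be at the east ledge as the rope basket arrives there on crossings 1, 3, 5 is 3, 5, 6 respectively; the best ever achieved is 6 of 12.
From crossing 7 on, no configuration arises that was not already reachable earlier: only 17 distinct safe configurations (who is on which side, and where the rope basket is) can ever be reached, none of them has everyone across, and every continuation just revisits them. They are: 0 scientists + 0 zombies across (rope basket back at the start); 0 scientists + 1 zombie across (rope basket there); 0 scientists + 1 zombie across (rope basket back at the start); 0 scientists + 2 zombies across (rope basket there); 0 scientists + 2 zombies across (rope basket back at the start); 0 scientists + 3 zombies across (rope basket there); 0 scientists + 3 zombies across (rope basket back at the start); 0 scientists + 4 zombies across (rope basket there); 0 scientists + 4 zombies across (rope basket back at the start); 0 scientists + 5 zombies across (rope basket there); 0 scientists + 5 zombies across (rope basket back at the start); 0 scientists + 6 zombies across (rope basket there); 1 scientist + 1 zombie across (rope basket there); 1 scientist + 1 zombie across (rope basket back at the start); 2 scientists + 2 zombies across (rope basket there); 2 scientists + 2 zombies across (rope basket back at the start); 3 scientists + 3 zombies across (rope basket there). So no valid plan exists.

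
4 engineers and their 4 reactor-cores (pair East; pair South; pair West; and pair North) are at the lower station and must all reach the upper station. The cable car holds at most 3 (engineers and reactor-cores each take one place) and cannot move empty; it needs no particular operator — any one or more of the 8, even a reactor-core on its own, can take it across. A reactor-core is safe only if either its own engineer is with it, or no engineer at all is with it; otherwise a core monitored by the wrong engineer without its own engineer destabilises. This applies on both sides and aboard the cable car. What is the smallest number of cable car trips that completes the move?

Counting alone: each trip to the upper station takes at most 3 across and each return brings at least 1 back, so after t trips out (and t−1 returns) at most 3t − (t−1) of the 8 are across; that first reaches 8 at t = 4, so at least 7 crossings are needed.
The safety rule pushes this higher. Following every safe sequence of crossings, the most of the 8 that can be at the upper station as the cable car arrives there on crossing 7 is 7 — never all 8.
So no plan with fewer than 9 crossings exists, and this one achieves 9:
1. engineer East and reactor-core East cross → the upper station.
2. engineer East crosses ← the lower station.
3. engineer East, engineer South, and reactor-core South cross → the upper station.
4. engineer East and reactor-core East cross ← the lower station.
5. engineer East, engineer North, and engineer West cross → the upper station.
6. reactor-core South crosses ← the lower station.
7. reactor-core East and reactor-core South cross → the upper station.
8. reactor-core East crosses ← the lower station.
9. reactor-core East, reactor-core North, and reactor-core West cross → the upper station.

9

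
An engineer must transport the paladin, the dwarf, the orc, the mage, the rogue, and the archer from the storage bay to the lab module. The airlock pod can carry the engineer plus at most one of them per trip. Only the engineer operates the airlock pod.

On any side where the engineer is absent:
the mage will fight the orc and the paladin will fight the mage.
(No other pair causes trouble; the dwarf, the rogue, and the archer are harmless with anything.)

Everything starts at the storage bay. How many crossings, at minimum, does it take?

13

Counting alone: the engineer can take at most 1 across per trip to the lab module, so moving all 6 needs at least 6 loaded trips out, with a return between consecutive ones — at least 11 crossings.
The safety rule pushes this higher. Following every safe sequence of crossings, the most of the 6 that can be at the lab module as the airlock pod arrives there on crossing 11 is 5 — never all 6.
So no plan with fewer than 13 crossings exists, and this one achieves 13:
1. Engineer goes to the lab module with the mage.  [the storage bay: the archer, the dwarf, the orc, the paladin, the rogue | the lab module: the mage]
2. Engineer goes back to the storage bay alone.  [the storage bay: the archer, the dwarf, the orc, the paladin, the rogue | the lab module: the mage]
3. Engineer goes to the lab module with the paladin.  [the storage bay: the archer, the dwarf, the orc, the rogue | the lab module: the mage, the paladin]
4. Engineer goes back to the storage bay with the mage.  [the storage bay: the archer, the dwarf, the mage, the orc, the rogue | the lab module: the paladin]
5. Engineer goes to the lab module with the orc.  [the storage bay: the archer, the dwarf, the mage, the rogue | the lab module: the orc, the paladin]
6. Engineer goes back to the storage bay alone.  [the storage bay: the archer, the dwarf, the mage, the rogue | the lab module: the orc, the paladin]
7. Engineer goes to the lab module with the dwarf.  [the storage bay: the archer, the mage, the rogue | the lab module: the dwarf, the orc, the paladin]
8. Engineer goes back to the storage bay alone.  [the storage bay: the archer, the mage, the rogue | the lab module: the dwarf, the orc, the paladin]
9. Engineer goes to the lab module with the rogue.  [the storage bay: the archer, the mage | the lab module: the dwarf, the orc, the paladin, the rogue]
10. Engineer goes back to the storage bay alone.  [the storage bay: the archer, the mage | the lab module: the dwarf, the orc, the paladin, the rogue]
11. Engineer goes to the lab module with the archer.  [the storage bay: the mage | the lab module: the archer, the dwarf, the orc, the paladin, the rogue]
12. Engineer goes back to the storage bay alone.  [the storage bay: the mage | the lab module: the archer, the dwarf, the orc, the paladin, the rogue]
13. Engineer goes to the lab module with the mage.  [the storage bay: — | the lab module: the archer, the dwarf, the mage, the orc, the paladin, the rogue]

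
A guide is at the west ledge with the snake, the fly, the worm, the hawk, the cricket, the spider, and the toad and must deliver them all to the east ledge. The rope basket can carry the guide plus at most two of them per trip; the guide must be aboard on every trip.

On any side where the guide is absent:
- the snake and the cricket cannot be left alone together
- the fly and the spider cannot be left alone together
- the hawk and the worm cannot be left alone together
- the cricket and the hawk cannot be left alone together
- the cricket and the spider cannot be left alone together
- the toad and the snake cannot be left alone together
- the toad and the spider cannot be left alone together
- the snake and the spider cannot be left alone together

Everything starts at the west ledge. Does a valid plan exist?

No

Whatever the first load, the items left behind include a forbidden pair without the guide. No opening move is safe, so no plan exists.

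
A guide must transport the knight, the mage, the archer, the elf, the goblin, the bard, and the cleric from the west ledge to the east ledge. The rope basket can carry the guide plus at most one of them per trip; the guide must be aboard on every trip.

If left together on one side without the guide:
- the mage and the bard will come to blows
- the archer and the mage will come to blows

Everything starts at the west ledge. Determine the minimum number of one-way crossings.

Counting alone: the guide can take at most 1 across per trip to the east ledge, so moving all 7 needs at least 7 loaded trips out, with a return between consecutive ones — at least 13 crossings.
The safety rule pushes this higher. Following every safe sequence of crossings, the most of the 7 that can be at the east ledge as the rope basket arrives there on crossing 13 is 6 — never all 7.
So no plan with fewer than 15 crossings exists, and this one achieves 15:
1. Guide goes to the east ledge with the mage.  [the west ledge: the archer, the bard, the cleric, the elf, the goblin, the knight | the east ledge: the mage]
2. Guide goes back to the west ledge alone.  [the west ledge: the archer, the bard, the cleric, the elf, the goblin, the knight | the east ledge: the mage]
3. Guide goes to the east ledge with the knight.  [the west ledge: the archer, the bard, the cleric, the elf, the goblin | the east ledge: the knight, the mage]
4. Guide goes back to the west ledge alone.  [the west ledge: the archer, the bard, the cleric, the elf, the goblin | the east ledge: the knight, the mage]
5. Guide goes to the east ledge with the archer.  [the west ledge: the bard, the cleric, the elf, the goblin | the east ledge: the archer, the knight, the mage]
6. Guide goes back to the west ledge with the mage.  [the west ledge: the bard, the cleric, the elf, the goblin, the mage | the east ledge: the archer, the knight]
7. Guide goes to the east ledge with the bard.  [the west ledge: the cleric, the elf, the goblin, the mage | the east ledge: the archer, the bard, the knight]
8. Guide goes back to the west ledge alone.  [the west ledge: the cleric, the elf, the goblin, the mage | the east ledge: the archer, the bard, the knight]
9. Guide goes to the east ledge with the elf.  [the west ledge: the cleric, the goblin, the mage | the east ledge: the archer, the bard, the elf, the knight]
10. Guide goes back to the west ledge alone.  [the west ledge: the cleric, the goblin, the mage | the east ledge: the archer, the bard, the elf, the knight]
11. Guide goes to the east ledge with the goblin.  [the west ledge: the cleric, the mage | the east ledge: the archer, the bard, the elf, the goblin, the knight]
12. Guide goes back to the west ledge alone.  [the west ledge: the cleric, the mage | the east ledge: the archer, the bard, the elf, the goblin, the knight]
13. Guide goes to the east ledge with the cleric.  [the west ledge: the mage | the east ledge: the archer, the bard, the cleric, the elf, the goblin, the knight]
14. Guide goes back to the west ledge alone.  [the west ledge: the mage | the east ledge: the archer, the bard, the cleric, the elf, the goblin, the knight]
15. Guide goes to the east ledge with the mage.  [the west ledge: — | the east ledge: the archer, the bard, the cleric, the elf, the goblin, the knight, the mage]

15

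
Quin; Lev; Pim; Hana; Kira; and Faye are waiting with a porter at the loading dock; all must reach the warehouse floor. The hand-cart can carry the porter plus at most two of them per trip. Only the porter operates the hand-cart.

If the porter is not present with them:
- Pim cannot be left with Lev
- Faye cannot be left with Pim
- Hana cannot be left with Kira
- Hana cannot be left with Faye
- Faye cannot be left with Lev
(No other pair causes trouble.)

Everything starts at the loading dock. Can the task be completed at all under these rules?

Whatever the first load, the items left behind include a forbidden pair without the porter. No opening move is safe, so no plan exists.

No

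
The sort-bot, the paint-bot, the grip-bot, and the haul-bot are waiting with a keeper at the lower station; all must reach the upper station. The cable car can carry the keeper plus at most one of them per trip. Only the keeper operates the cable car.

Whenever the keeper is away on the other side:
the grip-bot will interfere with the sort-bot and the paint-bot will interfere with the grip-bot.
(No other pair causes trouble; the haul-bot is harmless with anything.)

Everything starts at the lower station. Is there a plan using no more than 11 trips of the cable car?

Yes

Yes — this plan uses 9 crossings (≤ 11):
1. Keeper goes to the upper station with the grip-bot.
2. Keeper goes back to the lower station alone.
3. Keeper goes to the upper station with the sort-bot.
4. Keeper goes back to the lower station with the grip-bot.
5. Keeper goes to the upper station with the paint-bot.
6. Keeper goes back to the lower station alone.
7. Keeper goes to the upper station with the haul-bot.
8. Keeper goes back to the lower station alone.
9. Keeper goes to the upper station with the grip-bot.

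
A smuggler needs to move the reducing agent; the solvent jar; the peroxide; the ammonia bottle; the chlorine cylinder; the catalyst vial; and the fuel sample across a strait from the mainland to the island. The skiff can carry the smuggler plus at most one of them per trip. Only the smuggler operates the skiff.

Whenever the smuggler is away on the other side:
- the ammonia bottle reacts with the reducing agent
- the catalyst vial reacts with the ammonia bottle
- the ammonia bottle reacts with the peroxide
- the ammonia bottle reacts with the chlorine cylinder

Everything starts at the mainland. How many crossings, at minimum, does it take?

impossible

Following every safe sequence of crossings from the start, the most of the 7 that can be at the island as the skiff arrives there on crossings 1, 3, 5, 7 is 1, 2, 3, 4 respectively; the best ever achieved is 4 of 7.
From crossing 9 on, no configuration arises that was not already reachable earlier: only 44 distinct safe configurations (who is on which side, and where the skiff is) can ever be reached, none of them has everyone across, and every continuation just revisits them. So no valid plan exists.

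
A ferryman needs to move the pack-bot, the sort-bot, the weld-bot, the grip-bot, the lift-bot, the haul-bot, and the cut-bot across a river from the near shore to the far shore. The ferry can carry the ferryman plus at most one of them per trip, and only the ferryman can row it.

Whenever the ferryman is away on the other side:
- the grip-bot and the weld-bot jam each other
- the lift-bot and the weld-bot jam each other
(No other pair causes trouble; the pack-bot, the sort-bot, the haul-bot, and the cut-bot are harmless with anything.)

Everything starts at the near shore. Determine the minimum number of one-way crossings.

15

Counting alone: the ferryman can take at most 1 across per trip to the far shore, so moving all 7 needs at least 7 loaded trips out, with a return between consecutive ones — at least 13 crossings.
The safety rule pushes this higher. Following every safe sequence of crossings, the most of the 7 that can be at the far shore as the ferry arrives there on crossing 13 is 6 — never all 7.
So no plan with fewer than 15 crossings exists, and this one achieves 15:
1. Ferryman goes to the far shore with the weld-bot.  [the near shore: the cut-bot, the grip-bot, the haul-bot, the lift-bot, the pack-bot, the sort-bot | the far shore: the weld-bot]
2. Ferryman goes back to the near shore alone.  [the near shore: the cut-bot, the grip-bot, the haul-bot, the lift-bot, the pack-bot, the sort-bot | the far shore: the weld-bot]
3. Ferryman goes to the far shore with the pack-bot.  [the near shore: the cut-bot, the grip-bot, the haul-bot, the lift-bot, the sort-bot | the far shore: the pack-bot, the weld-bot]
4. Ferryman goes back to the near shore alone.  [the near shore: the cut-bot, the grip-bot, the haul-bot, the lift-bot, the sort-bot | the far shore: the pack-bot, the weld-bot]
5. Ferryman goes to the far shore with the sort-bot.  [the near shore: the cut-bot, the grip-bot, the haul-bot, the lift-bot | the far shore: the pack-bot, the sort-bot, the weld-bot]
6. Ferryman goes back to the near shore alone.  [the near shore: the cut-bot, the grip-bot, the haul-bot, the lift-bot | the far shore: the pack-bot, the sort-bot, the weld-bot]
7. Ferryman goes to the far shore with the grip-bot.  [the near shore: the cut-bot, the haul-bot, the lift-bot | the far shore: the grip-bot, the pack-bot, the sort-bot, the weld-bot]
8. Ferryman goes back to the near shore with the weld-bot.  [the near shore: the cut-bot, the haul-bot, the lift-bot, the weld-bot | the far shore: the grip-bot, the pack-bot, the sort-bot]
9. Ferryman goes to the far shore with the lift-bot.  [the near shore: the cut-bot, the haul-bot, the weld-bot | the far shore: the grip-bot, the lift-bot, the pack-bot, the sort-bot]
10. Ferryman goes back to the near shore alone.  [the near shore: the cut-bot, the haul-bot, the weld-bot | the far shore: the grip-bot, the lift-bot, the pack-bot, the sort-bot]
11. Ferryman goes to the far shore with the haul-bot.  [the near shore: the cut-bot, the weld-bot | the far shore: the grip-bot, the haul-bot, the lift-bot, the pack-bot, the sort-bot]
12. Ferryman goes back to the near shore alone.  [the near shore: the cut-bot, the weld-bot | the far shore: the grip-bot, the haul-bot, the lift-bot, the pack-bot, the sort-bot]
13. Ferryman goes to the far shore with the cut-bot.  [the near shore: the weld-bot | the far shore: the cut-bot, the grip-bot, the haul-bot, the lift-bot, the pack-bot, the sort-bot]
14. Ferryman goes back to the near shore alone.  [the near shore: the weld-bot | the far shore: the cut-bot, the grip-bot, the haul-bot, the lift-bot, the pack-bot, the sort-bot]
15. Ferryman goes to the far shore with the weld-bot.  [the near shore: — | the far shore: the cut-bot, the grip-bot, the haul-bot, the lift-bot, the pack-bot, the sort-bot, the weld-bot]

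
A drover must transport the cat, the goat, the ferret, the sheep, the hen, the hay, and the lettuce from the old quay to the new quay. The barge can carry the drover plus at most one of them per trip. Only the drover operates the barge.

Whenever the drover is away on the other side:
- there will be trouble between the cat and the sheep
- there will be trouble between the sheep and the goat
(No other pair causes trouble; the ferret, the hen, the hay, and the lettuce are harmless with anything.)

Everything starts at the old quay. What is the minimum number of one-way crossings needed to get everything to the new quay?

15

Counting alone: the drover can take at most 1 across per trip to the new quay, so moving all 7 needs at least 7 loaded trips out, with a return between consecutive ones — at least 13 crossings.
The safety rule pushes this higher. Following every safe sequence of crossings, the most of the 7 that can be at the new quay as the barge arrives there on crossing 13 is 6 — never all 7.
So no plan with fewer than 15 crossings exists, and this one achieves 15:
1. Drover goes to the new quay with the sheep.  [the old quay: the cat, the ferret, the goat, the hay, the hen, the lettuce | the new quay: the sheep]
2. Drover goes back to the old quay alone.  [the old quay: the cat, the ferret, the goat, the hay, the hen, the lettuce | the new quay: the sheep]
3. Drover goes to the new quay with the cat.  [the old quay: the ferret, the goat, the hay, the hen, the lettuce | the new quay: the cat, the sheep]
4. Drover goes back to the old quay with the sheep.  [the old quay: the ferret, the goat, the hay, the hen, the lettuce, the sheep | the new quay: the cat]
5. Drover goes to the new quay with the goat.  [the old quay: the ferret, the hay, the hen, the lettuce, the sheep | the new quay: the cat, the goat]
6. Drover goes back to the old quay alone.  [the old quay: the ferret, the hay, the hen, the lettuce, the sheep | the new quay: the cat, the goat]
7. Drover goes to the new quay with the ferret.  [the old quay: the hay, the hen, the lettuce, the sheep | the new quay: the cat, the ferret, the goat]
8. Drover goes back to the old quay alone.  [the old quay: the hay, the hen, the lettuce, the sheep | the new quay: the cat, the ferret, the goat]
9. Drover goes to the new quay with the hen.  [the old quay: the hay, the lettuce, the sheep | the new quay: the cat, the ferret, the goat, the hen]
10. Drover goes back to the old quay alone.  [the old quay: the hay, the lettuce, the sheep | the new quay: the cat, the ferret, the goat, the hen]
11. Drover goes to the new quay with the hay.  [the old quay: the lettuce, the sheep | the new quay: the cat, the ferret, the goat, the hay, the hen]
12. Drover goes back to the old quay alone.  [the old quay: the lettuce, the sheep | the new quay: the cat, the ferret, the goat, the hay, the hen]
13. Drover goes to the new quay with the lettuce.  [the old quay: the sheep | the new quay: the cat, the ferret, the goat, the hay, the hen, the lettuce]
14. Drover goes back to the old quay alone.  [the old quay: the sheep | the new quay: the cat, the ferret, the goat, the hay, the hen, the lettuce]
15. Drover goes to the new quay with the sheep.  [the old quay: — | the new quay: the cat, the ferret, the goat, the hay, the hen, the lettuce, the sheep]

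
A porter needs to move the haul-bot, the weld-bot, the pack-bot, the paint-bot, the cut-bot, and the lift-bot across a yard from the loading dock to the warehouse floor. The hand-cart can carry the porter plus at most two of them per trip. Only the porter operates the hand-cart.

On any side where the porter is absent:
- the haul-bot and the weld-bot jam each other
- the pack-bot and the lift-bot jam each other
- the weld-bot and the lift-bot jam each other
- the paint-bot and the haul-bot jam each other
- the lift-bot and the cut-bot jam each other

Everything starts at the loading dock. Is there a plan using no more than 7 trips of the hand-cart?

Yes

Yes — this plan uses 7 crossings (≤ 7):
1. Porter goes to the warehouse floor with the haul-bot and the lift-bot.  [the loading dock: the cut-bot, the pack-bot, the paint-bot, the weld-bot | the warehouse floor: the haul-bot, the lift-bot]
2. Porter goes back to the loading dock alone.  [the loading dock: the cut-bot, the pack-bot, the paint-bot, the weld-bot | the warehouse floor: the haul-bot, the lift-bot]
3. Porter goes to the warehouse floor with the pack-bot and the weld-bot.  [the loading dock: the cut-bot, the paint-bot | the warehouse floor: the haul-bot, the lift-bot, the pack-bot, the weld-bot]
4. Porter goes back to the loading dock with the haul-bot and the lift-bot.  [the loading dock: the cut-bot, the haul-bot, the lift-bot, the paint-bot | the warehouse floor: the pack-bot, the weld-bot]
5. Porter goes to the warehouse floor with the cut-bot and the paint-bot.  [the loading dock: the haul-bot, the lift-bot | the warehouse floor: the cut-bot, the pack-bot, the paint-bot, the weld-bot]
6. Porter goes back to the loading dock alone.  [the loading dock: the haul-bot, the lift-bot | the warehouse floor: the cut-bot, the pack-bot, the paint-bot, the weld-bot]
7. Porter goes to the warehouse floor with the haul-bot and the lift-bot.  [the loading dock: — | the warehouse floor: the cut-bot, the haul-bot, the lift-bot, the pack-bot, the paint-bot, the weld-bot]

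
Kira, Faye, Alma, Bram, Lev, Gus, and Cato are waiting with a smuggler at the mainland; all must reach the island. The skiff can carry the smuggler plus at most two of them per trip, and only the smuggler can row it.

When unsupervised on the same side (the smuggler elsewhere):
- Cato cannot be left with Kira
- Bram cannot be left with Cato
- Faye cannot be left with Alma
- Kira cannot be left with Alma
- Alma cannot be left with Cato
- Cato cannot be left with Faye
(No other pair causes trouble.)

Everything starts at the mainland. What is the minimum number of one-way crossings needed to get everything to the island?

11

Counting alone: the smuggler can take at most 2 across per trip to the island, so moving all 7 needs at least 4 loaded trips out, with a return between consecutive ones — at least 7 crossings.
The safety rule pushes this higher. Following every safe sequence of crossings, the most of the 7 that can be at the island as the skiff arrives there on crossings 7, 9 is 5, 6 respectively — never all 7.
So no plan with fewer than 11 crossings exists, and this one achieves 11:
1. Smuggler goes to the island with Alma and Cato.
2. Smuggler goes back to the mainland with Alma.
3. Smuggler goes to the island with Faye and Kira.
4. Smuggler goes back to the mainland with Cato.
5. Smuggler goes to the island with Alma and Bram.
6. Smuggler goes back to the mainland with Alma.
7. Smuggler goes to the island with Alma and Lev.
8. Smuggler goes back to the mainland with Alma.
9. Smuggler goes to the island with Alma and Gus.
10. Smuggler goes back to the mainland with Alma.
11. Smuggler goes to the island with Alma and Cato.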